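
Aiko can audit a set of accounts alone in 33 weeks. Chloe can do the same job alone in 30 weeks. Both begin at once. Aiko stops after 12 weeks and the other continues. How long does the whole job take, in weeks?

In the first 12 weeks the combined rate is 7/110, so 42/55 of the job is done, leaving 13/55.
After Aiko leaves the rate is 1/30 per week; the remaining 13/55 takes 78/11 weeks.
Total = 12 + 78/11 = 210/11 weeks.

210/11 weeks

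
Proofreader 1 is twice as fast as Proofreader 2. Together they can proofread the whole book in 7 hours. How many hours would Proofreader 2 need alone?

Let Proofreader 2's rate be r; then Proofreader 1's rate is 2r, so together (2 + 1)r = 3r = 1/7.
Thus r = 1/21 per hour.
Proofreader 2 alone: 21 hours; Proofreader 1 alone: 21/2 hours.

21 hours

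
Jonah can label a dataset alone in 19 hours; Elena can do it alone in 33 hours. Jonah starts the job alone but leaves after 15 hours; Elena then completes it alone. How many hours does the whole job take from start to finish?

417/19 hours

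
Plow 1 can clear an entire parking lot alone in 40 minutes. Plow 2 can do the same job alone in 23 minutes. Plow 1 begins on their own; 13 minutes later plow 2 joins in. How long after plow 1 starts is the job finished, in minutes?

In the first 13 minutes plow 1 alone does 13/40 of the job, leaving 27/40.
Once everyone is working, combined rate: 1/40 + 1/23 = (23 + 40)/920 = 63/920 per minute.
Remaining 27/40 at 63/920 per minute takes 69/7 minutes.
Total from the start = 13 + 69/7 = 160/7 minutes.

160/7 minutes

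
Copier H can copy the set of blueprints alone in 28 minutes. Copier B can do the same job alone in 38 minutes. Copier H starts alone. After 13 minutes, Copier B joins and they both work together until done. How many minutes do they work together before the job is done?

95/11 minutes

In the first 13 minutes Copier H alone does 13/28 of the job, leaving 15/28.
Once everyone is working, combined rate: 1/28 + 1/38 = (19 + 14)/532 = 33/532 per minute.
Remaining 15/28 at 33/532 per minute takes 95/11 minutes.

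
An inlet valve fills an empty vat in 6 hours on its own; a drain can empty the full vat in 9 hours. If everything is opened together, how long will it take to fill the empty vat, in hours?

18 hours

Net rate = 1/6 − 1/9 = (3 − 2)/18 = 1/18 per hour.
Filling time = 1 ÷ (1/18) = 18 hours.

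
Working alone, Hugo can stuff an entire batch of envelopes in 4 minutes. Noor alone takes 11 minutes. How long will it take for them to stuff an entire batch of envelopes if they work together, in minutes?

44/15 minutes

Combined rate: 1/4 + 1/11 = (11 + 4)/44 = 15/44 per minute.
Time = 1 ÷ (15/44) = 44/15 minutes.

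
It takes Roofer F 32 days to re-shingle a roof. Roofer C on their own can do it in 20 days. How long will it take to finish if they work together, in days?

Combined rate: 1/32 + 1/20 = (5 + 8)/160 = 13/160 per day.
Time = 1 ÷ (13/160) = 160/13 days.

160/13 days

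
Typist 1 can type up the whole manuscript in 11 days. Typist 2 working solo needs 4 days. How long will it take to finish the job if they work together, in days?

44/15 days

Combined rate: 1/11 + 1/4 = (4 + 11)/44 = 15/44 per day.
Time = 1 ÷ (15/44) = 44/15 days.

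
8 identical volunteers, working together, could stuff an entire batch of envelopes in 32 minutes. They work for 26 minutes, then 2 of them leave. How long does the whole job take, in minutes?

34 minutes

One volunteer does 1/256 of the job per minute.
After 26 minutes with 8 volunteers, 13/16 is done (3/16 left).
With 6 volunteers the rate is 6/256 = 3/128, so the rest takes 3/16 ÷ 3/128 = 8 minutes.
Total = 26 + 8 = 34 minutes.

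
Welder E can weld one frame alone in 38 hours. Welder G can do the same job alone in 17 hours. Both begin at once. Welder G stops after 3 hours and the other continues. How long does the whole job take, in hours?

532/17 hours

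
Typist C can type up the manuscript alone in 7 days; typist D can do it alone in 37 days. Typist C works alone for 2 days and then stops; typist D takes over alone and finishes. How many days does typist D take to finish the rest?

In 2 days typist C does 2/7 of the job, leaving 5/7.
Typist D works at 1/37 per day, so finishing takes 5/7 ÷ 1/37 = 185/7 days.

185/7 days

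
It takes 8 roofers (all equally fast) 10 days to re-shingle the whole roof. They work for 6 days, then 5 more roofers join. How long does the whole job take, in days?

One roofer does 1/80 of the job per day.
After 6 days with 8 roofers, 3/5 is done (2/5 left).
With 13 roofers the rate is 13/80, so the rest takes 2/5 ÷ 13/80 = 32/13 days.
Total = 6 + 32/13 = 110/13 days.

110/13 days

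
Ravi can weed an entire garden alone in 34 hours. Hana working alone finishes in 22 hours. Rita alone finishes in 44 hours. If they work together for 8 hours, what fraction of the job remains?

41/187

Combined rate: 1/34 + 1/22 + 1/44 = (22 + 34 + 17)/748 = 73/748 per hour.
In 8 hours they complete 8·73/748 = 146/187 of the job.
So 41/187 remains.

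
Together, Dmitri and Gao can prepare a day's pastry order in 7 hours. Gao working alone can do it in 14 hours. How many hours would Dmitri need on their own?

14 hours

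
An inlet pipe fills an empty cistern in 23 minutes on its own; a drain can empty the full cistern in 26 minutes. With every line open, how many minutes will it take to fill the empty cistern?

Net rate = 1/23 − 1/26 = (26 − 23)/598 = 3/598 per minute.
Filling time = 1 ÷ (3/598) = 598/3 minutes.

598/3 minutes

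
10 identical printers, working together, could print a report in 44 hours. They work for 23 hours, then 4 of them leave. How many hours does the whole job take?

58 hours

One printer does 1/440 of the job per hour.
After 23 hours with 10 printers, 23/44 is done (21/44 left).
With 6 printers the rate is 6/440 = 3/220, so the rest takes 21/44 ÷ 3/220 = 35 hours.
Total = 23 + 35 = 58 hours.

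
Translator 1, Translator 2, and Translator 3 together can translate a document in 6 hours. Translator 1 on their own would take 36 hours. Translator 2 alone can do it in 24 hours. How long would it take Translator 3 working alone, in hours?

72/7 hours

Combined rate is 1/6 per hour.
Known contribution: 1/36 + 1/24 = (2 + 3)/72 = 5/72 per hour.
So Translator 3's rate is 1/6 − 5/72 = 7/72, meaning 72/7 hours alone.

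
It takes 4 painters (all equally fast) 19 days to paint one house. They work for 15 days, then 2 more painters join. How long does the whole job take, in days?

53/3 days

One painter does 1/76 of the job per day.
After 15 days with 4 painters, 15/19 is done (4/19 left).
With 6 painters the rate is 6/76 = 3/38, so the rest takes 4/19 ÷ 3/38 = 8/3 days.
Total = 15 + 8/3 = 53/3 days.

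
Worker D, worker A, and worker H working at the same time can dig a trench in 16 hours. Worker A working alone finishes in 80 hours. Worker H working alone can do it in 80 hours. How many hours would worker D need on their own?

Combined rate is 1/16 per hour.
Known contribution: 1/80 + 1/80 = (1 + 1)/80 = 2/80 = 1/40 per hour.
So worker D's rate is 1/16 − 1/40 = 3/80, meaning 80/3 hours alone.

80/3 hours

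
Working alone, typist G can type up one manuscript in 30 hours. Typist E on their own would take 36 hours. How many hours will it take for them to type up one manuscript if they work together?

With two workers the combined time is the product over the sum: 30·36/(30+36) = 1080/66 = 180/11 hours.

180/11 hours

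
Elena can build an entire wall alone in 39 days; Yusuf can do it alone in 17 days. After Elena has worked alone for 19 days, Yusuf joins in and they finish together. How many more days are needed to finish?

In 19 days Elena does 19/39 of the job, leaving 20/39.
Elena and Yusuf together work at 56/663 per day, so finishing takes 20/39 ÷ 56/663 = 85/14 days.

85/14 days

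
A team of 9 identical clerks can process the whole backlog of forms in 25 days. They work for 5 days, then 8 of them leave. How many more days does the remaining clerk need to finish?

One clerk does 1/225 of the job per day.
After 5 days with 9 clerks, 1/5 is done (4/5 left).
With 1 clerk the rate is 1/225, so the rest takes 4/5 ÷ 1/225 = 180 days.

180 days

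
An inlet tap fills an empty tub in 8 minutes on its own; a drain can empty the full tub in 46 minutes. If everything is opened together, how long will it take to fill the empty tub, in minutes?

184/19 minutes

Net rate = 1/8 − 1/46 = (23 − 4)/184 = 19/184 per minute.
Filling time = 1 ÷ (19/184) = 184/19 minutes.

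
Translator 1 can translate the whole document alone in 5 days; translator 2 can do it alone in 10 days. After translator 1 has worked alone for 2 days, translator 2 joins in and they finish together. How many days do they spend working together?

In 2 days translator 1 does 2/5 of the job, leaving 3/5.
Translator 1 and translator 2 together work at 3/10 per day, so finishing takes 3/5 ÷ 3/10 = 2 days.

2 days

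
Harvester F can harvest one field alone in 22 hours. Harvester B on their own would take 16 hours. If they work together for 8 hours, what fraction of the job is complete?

Combined rate: 1/22 + 1/16 = (8 + 11)/176 = 19/176 per hour.
In 8 hours they complete 8·19/176 = 19/22 of the job.

19/22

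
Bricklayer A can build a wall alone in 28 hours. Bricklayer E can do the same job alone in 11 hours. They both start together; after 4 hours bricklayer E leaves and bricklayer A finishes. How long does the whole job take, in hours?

196/11 hours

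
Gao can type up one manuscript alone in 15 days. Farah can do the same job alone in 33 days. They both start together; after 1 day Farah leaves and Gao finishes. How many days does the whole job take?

In the first 1 day the combined rate is 16/165, so 16/165 of the job is done, leaving 149/165.
After Farah leaves the rate is 1/15 per day; the remaining 149/165 takes 149/11 days.
Total = 1 + 149/11 = 160/11 days.

160/11 days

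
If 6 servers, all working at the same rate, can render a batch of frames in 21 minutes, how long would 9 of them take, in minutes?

14 minutes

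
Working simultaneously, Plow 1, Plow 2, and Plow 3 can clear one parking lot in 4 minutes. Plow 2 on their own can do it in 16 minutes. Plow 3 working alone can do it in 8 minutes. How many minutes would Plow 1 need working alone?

16 minutes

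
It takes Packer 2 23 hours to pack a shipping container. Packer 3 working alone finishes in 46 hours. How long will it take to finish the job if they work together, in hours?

Combined rate: 1/23 + 1/46 = (2 + 1)/46 = 3/46 per hour.
Time = 1 ÷ (3/46) = 46/3 hours.

46/3 hours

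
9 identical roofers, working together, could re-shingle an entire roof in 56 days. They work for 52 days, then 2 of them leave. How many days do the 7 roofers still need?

36/7 days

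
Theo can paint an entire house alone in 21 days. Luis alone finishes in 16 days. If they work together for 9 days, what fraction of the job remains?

1/112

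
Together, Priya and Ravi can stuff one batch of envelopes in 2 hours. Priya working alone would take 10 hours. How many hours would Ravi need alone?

5/2 hours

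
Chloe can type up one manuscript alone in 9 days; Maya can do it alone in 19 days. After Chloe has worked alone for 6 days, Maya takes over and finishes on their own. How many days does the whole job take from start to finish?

In 6 days Chloe does 6/9 = 2/3 of the job, leaving 1/3.
Maya works at 1/19 per day, so finishing takes 1/3 ÷ 1/19 = 19/3 days.
Total time = 6 + 19/3 = 37/3 days.

37/3 days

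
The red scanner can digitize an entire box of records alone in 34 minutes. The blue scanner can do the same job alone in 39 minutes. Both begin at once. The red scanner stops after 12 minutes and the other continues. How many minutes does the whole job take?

In the first 12 minutes the combined rate is 73/1326, so 146/221 of the job is done, leaving 75/221.
After the red scanner leaves the rate is 1/39 per minute; the remaining 75/221 takes 225/17 minutes.
Total = 12 + 225/17 = 429/17 minutes.

429/17 minutes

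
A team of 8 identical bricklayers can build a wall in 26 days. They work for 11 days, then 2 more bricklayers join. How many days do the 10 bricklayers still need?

12 days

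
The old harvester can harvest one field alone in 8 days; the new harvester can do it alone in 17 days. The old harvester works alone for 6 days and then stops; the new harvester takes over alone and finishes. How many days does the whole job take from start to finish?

In 6 days the old harvester does 6/8 = 3/4 of the job, leaving 1/4.
The new harvester works at 1/17 per day, so finishing takes 1/4 ÷ 1/17 = 17/4 days.
Total time = 6 + 17/4 = 41/4 days.

41/4 days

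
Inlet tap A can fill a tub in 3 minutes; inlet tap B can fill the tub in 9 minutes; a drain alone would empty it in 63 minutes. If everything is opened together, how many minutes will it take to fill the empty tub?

7/3 minutes

Net rate = 1/3 + 1/9 − 1/63 = (21 + 7 − 1)/63 = 27/63 = 3/7 per minute.
Filling time = 1 ÷ (3/7) = 7/3 minutes.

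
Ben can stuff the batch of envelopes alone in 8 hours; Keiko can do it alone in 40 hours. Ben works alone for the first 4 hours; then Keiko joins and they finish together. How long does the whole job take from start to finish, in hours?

22/3 hours

In 4 hours Ben does 4/8 = 1/2 of the job, leaving 1/2.
Ben and Keiko together work at 3/20 per hour, so finishing takes 1/2 ÷ 3/20 = 10/3 hours.
Total time = 4 + 10/3 = 22/3 hours.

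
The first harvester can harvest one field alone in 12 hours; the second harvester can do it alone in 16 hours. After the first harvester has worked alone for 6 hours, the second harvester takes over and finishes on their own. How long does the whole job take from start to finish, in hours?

In 6 hours the first harvester does 6/12 = 1/2 of the job, leaving 1/2.
The second harvester works at 1/16 per hour, so finishing takes 1/2 ÷ 1/16 = 8 hours.
Total time = 6 + 8 = 14 hours.

14 hours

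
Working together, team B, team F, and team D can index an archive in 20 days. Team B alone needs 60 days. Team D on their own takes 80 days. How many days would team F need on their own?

48 days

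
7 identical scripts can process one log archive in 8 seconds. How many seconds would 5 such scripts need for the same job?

Total work is 7·8 = 56 script-seconds.
With 5 scripts: 56/5 seconds.

56/5 seconds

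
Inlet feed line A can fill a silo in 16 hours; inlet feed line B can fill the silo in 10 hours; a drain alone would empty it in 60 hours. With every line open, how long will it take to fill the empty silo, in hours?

48/7 hours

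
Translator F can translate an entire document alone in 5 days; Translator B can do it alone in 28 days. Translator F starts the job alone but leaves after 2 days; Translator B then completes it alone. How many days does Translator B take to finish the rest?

84/5 days

In 2 days Translator F does 2/5 of the job, leaving 3/5.
Translator B works at 1/28 per day, so finishing takes 3/5 ÷ 1/28 = 84/5 days.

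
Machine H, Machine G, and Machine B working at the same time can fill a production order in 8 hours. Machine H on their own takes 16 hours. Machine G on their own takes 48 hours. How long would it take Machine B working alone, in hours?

Combined rate is 1/8 per hour.
Known contribution: 1/16 + 1/48 = (3 + 1)/48 = 4/48 = 1/12 per hour.
So Machine B's rate is 1/8 − 1/12 = 1/24, meaning 24 hours alone.

24 hours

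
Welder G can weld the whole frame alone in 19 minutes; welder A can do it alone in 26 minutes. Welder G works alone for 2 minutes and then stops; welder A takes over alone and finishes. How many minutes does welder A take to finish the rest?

442/19 minutes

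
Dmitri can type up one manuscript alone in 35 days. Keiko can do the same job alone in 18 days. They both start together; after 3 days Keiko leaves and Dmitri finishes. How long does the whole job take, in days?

In the first 3 days the combined rate is 53/630, so 53/210 of the job is done, leaving 157/210.
After Keiko leaves the rate is 1/35 per day; the remaining 157/210 takes 157/6 days.
Total = 3 + 157/6 = 175/6 days.

175/6 days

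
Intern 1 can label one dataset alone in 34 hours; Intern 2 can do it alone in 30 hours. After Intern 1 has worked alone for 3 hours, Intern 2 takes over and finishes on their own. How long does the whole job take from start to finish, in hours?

In 3 hours Intern 1 does 3/34 of the job, leaving 31/34.
Intern 2 works at 1/30 per hour, so finishing takes 31/34 ÷ 1/30 = 465/17 hours.
Total time = 3 + 465/17 = 516/17 hours.

516/17 hours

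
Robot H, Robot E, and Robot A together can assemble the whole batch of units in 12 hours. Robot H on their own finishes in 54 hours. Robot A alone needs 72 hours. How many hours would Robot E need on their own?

216/11 hours

Combined rate is 1/12 per hour.
Known contribution: 1/54 + 1/72 = (4 + 3)/216 = 7/216 per hour.
So Robot E's rate is 1/12 − 7/216 = 11/216, meaning 216/11 hours alone.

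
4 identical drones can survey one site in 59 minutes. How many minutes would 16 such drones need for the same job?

Total work is 4·59 = 236 drone-minutes.
With 16 drones: 236/16 = 59/4 minutes.

59/4 minutes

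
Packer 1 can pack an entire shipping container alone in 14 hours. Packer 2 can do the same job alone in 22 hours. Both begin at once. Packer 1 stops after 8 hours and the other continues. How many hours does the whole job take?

66/7 hours

In the first 8 hours the combined rate is 9/77, so 72/77 of the job is done, leaving 5/77.
After packer 1 leaves the rate is 1/22 per hour; the remaining 5/77 takes 10/7 hours.
Total = 8 + 10/7 = 66/7 hours.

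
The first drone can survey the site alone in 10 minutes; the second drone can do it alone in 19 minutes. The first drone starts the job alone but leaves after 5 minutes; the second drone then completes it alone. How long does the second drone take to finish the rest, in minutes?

19/2 minutes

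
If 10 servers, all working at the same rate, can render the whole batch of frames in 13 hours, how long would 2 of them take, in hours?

65 hours

Total work is 10·13 = 130 server-hours.
With 2 servers: 130/2 = 65 hours.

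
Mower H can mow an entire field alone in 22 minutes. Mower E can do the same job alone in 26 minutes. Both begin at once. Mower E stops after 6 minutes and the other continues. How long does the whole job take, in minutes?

In the first 6 minutes the combined rate is 12/143, so 72/143 of the job is done, leaving 71/143.
After mower E leaves the rate is 1/22 per minute; the remaining 71/143 takes 142/13 minutes.
Total = 6 + 142/13 = 220/13 minutes.

220/13 minutes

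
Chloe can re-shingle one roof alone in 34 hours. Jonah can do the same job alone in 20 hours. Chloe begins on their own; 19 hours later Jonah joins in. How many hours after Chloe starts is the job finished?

In the first 19 hours Chloe alone does 19/34 of the job, leaving 15/34.
Once everyone is working, combined rate: 1/34 + 1/20 = (10 + 17)/340 = 27/340 per hour.
Remaining 15/34 at 27/340 per hour takes 50/9 hours.
Total from the start = 19 + 50/9 = 221/9 hours.

221/9 hours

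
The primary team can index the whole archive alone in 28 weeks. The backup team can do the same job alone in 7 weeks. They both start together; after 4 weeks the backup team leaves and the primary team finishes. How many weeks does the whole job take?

12 weeks

In the first 4 weeks the combined rate is 5/28, so 5/7 of the job is done, leaving 2/7.
After the backup team leaves the rate is 1/28 per week; the remaining 2/7 takes 8 weeks.
Total = 4 + 8 = 12 weeks.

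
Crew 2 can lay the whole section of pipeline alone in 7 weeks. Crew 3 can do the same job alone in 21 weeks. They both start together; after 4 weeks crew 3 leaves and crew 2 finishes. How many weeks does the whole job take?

17/3 weeks

In the first 4 weeks the combined rate is 4/21, so 16/21 of the job is done, leaving 5/21.
After crew 3 leaves the rate is 1/7 per week; the remaining 5/21 takes 5/3 weeks.
Total = 4 + 5/3 = 17/3 weeks.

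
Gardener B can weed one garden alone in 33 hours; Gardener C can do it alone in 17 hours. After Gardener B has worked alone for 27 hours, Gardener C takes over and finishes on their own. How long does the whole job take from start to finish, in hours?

331/11 hours

In 27 hours Gardener B does 27/33 = 9/11 of the job, leaving 2/11.
Gardener C works at 1/17 per hour, so finishing takes 2/11 ÷ 1/17 = 34/11 hours.
Total time = 27 + 34/11 = 331/11 hours.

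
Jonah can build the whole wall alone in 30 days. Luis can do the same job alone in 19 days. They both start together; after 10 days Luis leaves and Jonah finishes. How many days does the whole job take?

270/19 days

In the first 10 days the combined rate is 49/570, so 49/57 of the job is done, leaving 8/57.
After Luis leaves the rate is 1/30 per day; the remaining 8/57 takes 80/19 days.
Total = 10 + 80/19 = 270/19 days.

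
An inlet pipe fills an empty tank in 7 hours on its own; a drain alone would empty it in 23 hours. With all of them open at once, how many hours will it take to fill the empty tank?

161/16 hours

Net rate = 1/7 − 1/23 = (23 − 7)/161 = 16/161 per hour.
Filling time = 1 ÷ (16/161) = 161/16 hours.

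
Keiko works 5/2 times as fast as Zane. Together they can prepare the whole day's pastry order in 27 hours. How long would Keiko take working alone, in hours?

189/5 hours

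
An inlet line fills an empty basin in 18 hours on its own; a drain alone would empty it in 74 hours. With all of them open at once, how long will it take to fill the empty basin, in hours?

333/14 hours

Net rate = 1/18 − 1/74 = (37 − 9)/666 = 28/666 = 14/333 per hour.
Filling time = 1 ÷ (14/333) = 333/14 hours.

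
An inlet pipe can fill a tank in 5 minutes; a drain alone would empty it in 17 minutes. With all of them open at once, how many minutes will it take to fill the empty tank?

85/12 minutes

Net rate = 1/5 − 1/17 = (17 − 5)/85 = 12/85 per minute.
Filling time = 1 ÷ (12/85) = 85/12 minutes.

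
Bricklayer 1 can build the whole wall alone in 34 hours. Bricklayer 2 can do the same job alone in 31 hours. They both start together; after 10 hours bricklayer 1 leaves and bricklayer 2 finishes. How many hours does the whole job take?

In the first 10 hours the combined rate is 65/1054, so 325/527 of the job is done, leaving 202/527.
After bricklayer 1 leaves the rate is 1/31 per hour; the remaining 202/527 takes 202/17 hours.
Total = 10 + 202/17 = 372/17 hours.

372/17 hours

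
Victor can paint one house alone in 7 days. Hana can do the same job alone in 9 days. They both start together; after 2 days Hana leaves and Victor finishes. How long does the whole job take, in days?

49/9 days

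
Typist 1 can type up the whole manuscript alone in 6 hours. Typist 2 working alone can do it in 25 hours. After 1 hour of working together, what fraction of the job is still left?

119/150

Combined rate: 1/6 + 1/25 = (25 + 6)/150 = 31/150 per hour.
In 1 hour they complete 1·31/150 = 31/150 of the job.
So 119/150 remains.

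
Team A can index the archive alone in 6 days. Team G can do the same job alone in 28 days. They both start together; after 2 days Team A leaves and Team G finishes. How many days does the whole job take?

In the first 2 days the combined rate is 17/84, so 17/42 of the job is done, leaving 25/42.
After Team A leaves the rate is 1/28 per day; the remaining 25/42 takes 50/3 days.
Total = 2 + 50/3 = 56/3 days.

56/3 days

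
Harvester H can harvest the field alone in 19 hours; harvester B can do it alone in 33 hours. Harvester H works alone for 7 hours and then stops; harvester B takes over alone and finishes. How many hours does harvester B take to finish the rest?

In 7 hours harvester H does 7/19 of the job, leaving 12/19.
Harvester B works at 1/33 per hour, so finishing takes 12/19 ÷ 1/33 = 396/19 hours.

396/19 hours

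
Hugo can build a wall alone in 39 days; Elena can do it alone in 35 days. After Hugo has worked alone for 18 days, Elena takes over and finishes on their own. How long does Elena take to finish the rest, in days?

In 18 days Hugo does 18/39 = 6/13 of the job, leaving 7/13.
Elena works at 1/35 per day, so finishing takes 7/13 ÷ 1/35 = 245/13 days.

245/13 days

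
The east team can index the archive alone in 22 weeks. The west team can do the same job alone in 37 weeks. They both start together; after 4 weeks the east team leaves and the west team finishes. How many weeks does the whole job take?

333/11 weeks

In the first 4 weeks the combined rate is 59/814, so 118/407 of the job is done, leaving 289/407.
After the east team leaves the rate is 1/37 per week; the remaining 289/407 takes 289/11 weeks.
Total = 4 + 289/11 = 333/11 weeks.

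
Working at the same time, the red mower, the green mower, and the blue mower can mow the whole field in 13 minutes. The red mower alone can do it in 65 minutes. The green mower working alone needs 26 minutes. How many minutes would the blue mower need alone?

130/3 minutes

Combined rate is 1/13 per minute.
Known contribution: 1/65 + 1/26 = (2 + 5)/130 = 7/130 per minute.
So the blue mower's rate is 1/13 − 7/130 = 3/130, meaning 130/3 minutes alone.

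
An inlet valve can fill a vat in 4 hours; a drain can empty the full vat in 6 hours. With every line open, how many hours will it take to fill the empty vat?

Net rate = 1/4 − 1/6 = (3 − 2)/12 = 1/12 per hour.
Filling time = 1 ÷ (1/12) = 12 hours.

12 hours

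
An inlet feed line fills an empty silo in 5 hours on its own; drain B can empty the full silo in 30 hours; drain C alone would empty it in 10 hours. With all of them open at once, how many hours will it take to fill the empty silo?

Net rate = 1/5 − 1/30 − 1/10 = (6 − 1 − 3)/30 = 2/30 = 1/15 per hour.
Filling time = 1 ÷ (1/15) = 15 hours.

15 hours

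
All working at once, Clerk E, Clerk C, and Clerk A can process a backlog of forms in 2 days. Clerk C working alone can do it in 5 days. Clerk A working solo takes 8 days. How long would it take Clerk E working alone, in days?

40/7 days

Combined rate is 1/2 per day.
Known contribution: 1/5 + 1/8 = (8 + 5)/40 = 13/40 per day.
So Clerk E's rate is 1/2 − 13/40 = 7/40, meaning 40/7 days alone.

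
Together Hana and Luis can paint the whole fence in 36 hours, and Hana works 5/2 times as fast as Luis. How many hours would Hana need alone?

Let Luis's rate be r; then Hana's rate is (5/2)r, so together (5/2 + 1)r = (7/2)r = 1/36.
Thus r = 1/126 per hour.
Luis alone: 126 hours; Hana alone: 252/5 hours.

252/5 hours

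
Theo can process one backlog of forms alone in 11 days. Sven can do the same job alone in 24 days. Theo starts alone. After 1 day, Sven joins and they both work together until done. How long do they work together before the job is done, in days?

In the first 1 day Theo alone does 1/11 of the job, leaving 10/11.
Once everyone is working, combined rate: 1/11 + 1/24 = (24 + 11)/264 = 35/264 per day.
Remaining 10/11 at 35/264 per day takes 48/7 days.

48/7 days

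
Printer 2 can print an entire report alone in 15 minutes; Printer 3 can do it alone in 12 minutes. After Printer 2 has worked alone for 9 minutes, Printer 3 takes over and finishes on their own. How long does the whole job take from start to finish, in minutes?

In 9 minutes Printer 2 does 9/15 = 3/5 of the job, leaving 2/5.
Printer 3 works at 1/12 per minute, so finishing takes 2/5 ÷ 1/12 = 24/5 minutes.
Total time = 9 + 24/5 = 69/5 minutes.

69/5 minutes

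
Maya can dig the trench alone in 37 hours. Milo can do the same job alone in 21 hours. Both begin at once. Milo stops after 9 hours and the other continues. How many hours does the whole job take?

In the first 9 hours the combined rate is 58/777, so 174/259 of the job is done, leaving 85/259.
After Milo leaves the rate is 1/37 per hour; the remaining 85/259 takes 85/7 hours.
Total = 9 + 85/7 = 148/7 hours.

148/7 hours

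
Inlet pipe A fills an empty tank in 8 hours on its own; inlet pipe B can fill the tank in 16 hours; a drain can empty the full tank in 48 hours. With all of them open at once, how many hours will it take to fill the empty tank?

6 hours

Net rate = 1/8 + 1/16 − 1/48 = (6 + 3 − 1)/48 = 8/48 = 1/6 per hour.
Filling time = 1 ÷ (1/6) = 6 hours.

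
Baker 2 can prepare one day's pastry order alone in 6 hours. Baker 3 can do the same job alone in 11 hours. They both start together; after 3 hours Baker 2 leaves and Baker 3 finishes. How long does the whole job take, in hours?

In the first 3 hours the combined rate is 17/66, so 17/22 of the job is done, leaving 5/22.
After Baker 2 leaves the rate is 1/11 per hour; the remaining 5/22 takes 5/2 hours.
Total = 3 + 5/2 = 11/2 hours.

11/2 hours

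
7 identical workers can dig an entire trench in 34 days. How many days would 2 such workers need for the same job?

Total work is 7·34 = 238 worker-days.
With 2 workers: 238/2 = 119 days.

119 days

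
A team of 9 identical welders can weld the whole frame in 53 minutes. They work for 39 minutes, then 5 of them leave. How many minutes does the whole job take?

141/2 minutes

One welder does 1/477 of the job per minute.
After 39 minutes with 9 welders, 39/53 is done (14/53 left).
With 4 welders the rate is 4/477, so the rest takes 14/53 ÷ 4/477 = 63/2 minutes.
Total = 39 + 63/2 = 141/2 minutes.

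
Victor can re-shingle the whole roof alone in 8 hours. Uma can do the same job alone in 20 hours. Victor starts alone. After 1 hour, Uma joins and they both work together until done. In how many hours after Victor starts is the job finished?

In the first 1 hour Victor alone does 1/8 of the job, leaving 7/8.
Once everyone is working, combined rate: 1/8 + 1/20 = (5 + 2)/40 = 7/40 per hour.
Remaining 7/8 at 7/40 per hour takes 5 hours.
Total from the start = 1 + 5 = 6 hours.

6 hours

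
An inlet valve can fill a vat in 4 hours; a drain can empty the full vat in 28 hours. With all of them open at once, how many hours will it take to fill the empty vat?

14/3 hours

Net rate = 1/4 − 1/28 = (7 − 1)/28 = 6/28 = 3/14 per hour.
Filling time = 1 ÷ (3/14) = 14/3 hours.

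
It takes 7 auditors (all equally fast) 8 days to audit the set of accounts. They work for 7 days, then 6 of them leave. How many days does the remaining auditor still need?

One auditor does 1/56 of the job per day.
After 7 days with 7 auditors, 7/8 is done (1/8 left).
With 1 auditor the rate is 1/56, so the rest takes 1/8 ÷ 1/56 = 7 days.

7 days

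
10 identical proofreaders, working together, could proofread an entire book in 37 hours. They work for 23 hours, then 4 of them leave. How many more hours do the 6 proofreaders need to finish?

One proofreader does 1/370 of the job per hour.
After 23 hours with 10 proofreaders, 23/37 is done (14/37 left).
With 6 proofreaders the rate is 6/370 = 3/185, so the rest takes 14/37 ÷ 3/185 = 70/3 hours.

70/3 hours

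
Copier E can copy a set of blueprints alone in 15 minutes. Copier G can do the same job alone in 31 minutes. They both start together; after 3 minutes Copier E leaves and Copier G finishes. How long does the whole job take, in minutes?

In the first 3 minutes the combined rate is 46/465, so 46/155 of the job is done, leaving 109/155.
After Copier E leaves the rate is 1/31 per minute; the remaining 109/155 takes 109/5 minutes.
Total = 3 + 109/5 = 124/5 minutes.

124/5 minutes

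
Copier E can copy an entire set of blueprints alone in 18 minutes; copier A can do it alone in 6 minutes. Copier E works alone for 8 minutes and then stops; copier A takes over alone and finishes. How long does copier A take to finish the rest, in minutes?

In 8 minutes copier E does 8/18 = 4/9 of the job, leaving 5/9.
Copier A works at 1/6 per minute, so finishing takes 5/9 ÷ 1/6 = 10/3 minutes.

10/3 minutes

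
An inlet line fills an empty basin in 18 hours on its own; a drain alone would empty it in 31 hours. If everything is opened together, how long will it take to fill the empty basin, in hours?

558/13 hours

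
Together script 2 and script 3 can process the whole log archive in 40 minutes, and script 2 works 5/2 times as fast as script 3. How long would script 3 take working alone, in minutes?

140 minutes

Let script 3's rate be r; then script 2's rate is (5/2)r, so together (5/2 + 1)r = (7/2)r = 1/40.
Thus r = 1/140 per minute.
Script 3 alone: 140 minutes; script 2 alone: 56 minutes.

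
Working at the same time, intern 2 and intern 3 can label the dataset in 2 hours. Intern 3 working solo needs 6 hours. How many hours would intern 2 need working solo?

3 hours

Combined rate is 1/2 per hour.
Known contribution: 1/6 per hour.
So intern 2's rate is 1/2 − 1/6 = 1/3, meaning 3 hours alone.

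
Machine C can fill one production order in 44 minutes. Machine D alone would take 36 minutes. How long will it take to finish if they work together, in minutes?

Combined rate: 1/44 + 1/36 = (9 + 11)/396 = 20/396 = 5/99 per minute.
Time = 1 ÷ (5/99) = 99/5 minutes.

99/5 minutes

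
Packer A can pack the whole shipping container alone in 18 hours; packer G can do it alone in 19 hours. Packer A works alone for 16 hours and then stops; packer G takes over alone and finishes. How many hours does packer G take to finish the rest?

19/9 hours

In 16 hours packer A does 16/18 = 8/9 of the job, leaving 1/9.
Packer G works at 1/19 per hour, so finishing takes 1/9 ÷ 1/19 = 19/9 hours.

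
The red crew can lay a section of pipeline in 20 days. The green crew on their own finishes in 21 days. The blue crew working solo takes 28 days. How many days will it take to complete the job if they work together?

15/2 days

Combined rate: 1/20 + 1/21 + 1/28 = (21 + 20 + 15)/420 = 56/420 = 2/15 per day.
Time = 1 ÷ (2/15) = 15/2 days.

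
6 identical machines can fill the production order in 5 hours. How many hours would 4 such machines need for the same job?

Total work is 6·5 = 30 machine-hours.
With 4 machines: 30/4 = 15/2 hours.

15/2 hours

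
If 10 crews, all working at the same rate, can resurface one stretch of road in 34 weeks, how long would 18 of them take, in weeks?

Total work is 10·34 = 340 crew-weeks.
With 18 crews: 340/18 = 170/9 weeks.

170/9 weeks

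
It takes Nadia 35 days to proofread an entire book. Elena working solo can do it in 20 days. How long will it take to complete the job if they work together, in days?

140/11 days

With two workers the combined time is the product over the sum: 35·20/(35+20) = 700/55 = 140/11 days.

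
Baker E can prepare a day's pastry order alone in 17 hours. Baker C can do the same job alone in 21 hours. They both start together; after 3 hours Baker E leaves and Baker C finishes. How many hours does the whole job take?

294/17 hours

In the first 3 hours the combined rate is 38/357, so 38/119 of the job is done, leaving 81/119.
After Baker E leaves the rate is 1/21 per hour; the remaining 81/119 takes 243/17 hours.
Total = 3 + 243/17 = 294/17 hours.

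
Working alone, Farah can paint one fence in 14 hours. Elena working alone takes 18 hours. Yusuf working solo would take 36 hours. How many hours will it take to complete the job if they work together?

84/13 hours

Combined rate: 1/14 + 1/18 + 1/36 = (18 + 14 + 7)/252 = 39/252 = 13/84 per hour.
Time = 1 ÷ (13/84) = 84/13 hours.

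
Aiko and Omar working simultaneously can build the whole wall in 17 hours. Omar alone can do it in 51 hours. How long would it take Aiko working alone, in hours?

Combined rate is 1/17 per hour.
Known contribution: 1/51 per hour.
So Aiko's rate is 1/17 − 1/51 = 2/51, meaning 51/2 hours alone.

51/2 hours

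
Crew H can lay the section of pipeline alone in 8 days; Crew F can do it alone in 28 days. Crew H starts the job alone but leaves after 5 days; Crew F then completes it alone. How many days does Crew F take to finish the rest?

21/2 days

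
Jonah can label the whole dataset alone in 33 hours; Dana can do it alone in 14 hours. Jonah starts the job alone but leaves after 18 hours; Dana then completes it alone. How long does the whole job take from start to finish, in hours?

268/11 hours

In 18 hours Jonah does 18/33 = 6/11 of the job, leaving 5/11.
Dana works at 1/14 per hour, so finishing takes 5/11 ÷ 1/14 = 70/11 hours.
Total time = 18 + 70/11 = 268/11 hours.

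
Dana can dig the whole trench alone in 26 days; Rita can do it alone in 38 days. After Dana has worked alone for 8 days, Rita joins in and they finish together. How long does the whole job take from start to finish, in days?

In 8 days Dana does 8/26 = 4/13 of the job, leaving 9/13.
Dana and Rita together work at 16/247 per day, so finishing takes 9/13 ÷ 16/247 = 171/16 days.
Total time = 8 + 171/16 = 299/16 days.

299/16 days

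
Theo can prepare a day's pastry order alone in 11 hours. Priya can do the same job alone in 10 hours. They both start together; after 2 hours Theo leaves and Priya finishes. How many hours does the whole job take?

90/11 hours

In the first 2 hours the combined rate is 21/110, so 21/55 of the job is done, leaving 34/55.
After Theo leaves the rate is 1/10 per hour; the remaining 34/55 takes 68/11 hours.
Total = 2 + 68/11 = 90/11 hours.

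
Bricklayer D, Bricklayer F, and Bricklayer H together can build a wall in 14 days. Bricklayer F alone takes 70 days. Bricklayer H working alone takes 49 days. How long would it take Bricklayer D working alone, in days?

245/9 days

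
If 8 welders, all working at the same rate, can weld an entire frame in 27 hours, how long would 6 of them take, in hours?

36 hours

Total work is 8·27 = 216 welder-hours.
With 6 welders: 216/6 = 36 hours.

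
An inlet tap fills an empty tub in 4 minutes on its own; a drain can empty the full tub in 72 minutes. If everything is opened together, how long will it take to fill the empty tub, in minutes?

72/17 minutes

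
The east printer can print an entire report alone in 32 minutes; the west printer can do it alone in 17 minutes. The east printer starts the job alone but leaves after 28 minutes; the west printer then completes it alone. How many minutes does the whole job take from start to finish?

In 28 minutes the east printer does 28/32 = 7/8 of the job, leaving 1/8.
The west printer works at 1/17 per minute, so finishing takes 1/8 ÷ 1/17 = 17/8 minutes.
Total time = 28 + 17/8 = 241/8 minutes.

241/8 minutes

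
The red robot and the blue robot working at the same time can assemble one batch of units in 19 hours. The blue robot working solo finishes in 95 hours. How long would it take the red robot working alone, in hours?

95/4 hours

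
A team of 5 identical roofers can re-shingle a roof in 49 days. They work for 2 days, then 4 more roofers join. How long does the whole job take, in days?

One roofer does 1/245 of the job per day.
After 2 days with 5 roofers, 2/49 is done (47/49 left).
With 9 roofers the rate is 9/245, so the rest takes 47/49 ÷ 9/245 = 235/9 days.
Total = 2 + 235/9 = 253/9 days.

253/9 days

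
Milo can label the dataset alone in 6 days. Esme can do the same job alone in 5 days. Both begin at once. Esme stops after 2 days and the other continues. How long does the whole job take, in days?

18/5 days

In the first 2 days the combined rate is 11/30, so 11/15 of the job is done, leaving 4/15.
After Esme leaves the rate is 1/6 per day; the remaining 4/15 takes 8/5 days.
Total = 2 + 8/5 = 18/5 days.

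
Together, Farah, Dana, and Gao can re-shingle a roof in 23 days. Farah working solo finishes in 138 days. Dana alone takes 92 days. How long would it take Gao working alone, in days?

Combined rate is 1/23 per day.
Known contribution: 1/138 + 1/92 = (2 + 3)/276 = 5/276 per day.
So Gao's rate is 1/23 − 5/276 = 7/276, meaning 276/7 days alone.

276/7 days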